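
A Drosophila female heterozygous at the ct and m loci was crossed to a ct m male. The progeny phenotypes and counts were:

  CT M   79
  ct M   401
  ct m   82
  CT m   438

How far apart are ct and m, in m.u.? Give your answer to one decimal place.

16.1 m.u.

The two most frequent classes, CT m (438) and ct M (401), are the parental types, so the F1 was CT m / ct M.
The recombinant classes are CT M and ct m: 79 + 82 = 161.
Recombination frequency = 161/1000 = 0.1610 ≈ 16.1%, i.e. 16.1 m.u.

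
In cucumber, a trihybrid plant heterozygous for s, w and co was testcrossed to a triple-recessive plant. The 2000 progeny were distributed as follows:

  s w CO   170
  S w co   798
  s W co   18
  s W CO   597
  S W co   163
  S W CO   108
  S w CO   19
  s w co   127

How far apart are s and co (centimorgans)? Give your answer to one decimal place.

The two most frequent reciprocal classes, S w co and s W CO, are the parental types, so the F1 was S w co / s W CO.
The two rarest classes, S w CO and s W co, are the double crossovers. Comparing them with the parentals, only the co allele has switched, so co is the middle locus and the order is w – co – s.
Crossovers in the co–s interval produce the single-crossover classes s w co and S W CO (127 + 108 = 235) plus the double crossovers (37).
RF(co–s) = (235 + 37) / 2000 = 272/2000 = 0.1360 → 13.6 centimorgans.

13.6 centimorgans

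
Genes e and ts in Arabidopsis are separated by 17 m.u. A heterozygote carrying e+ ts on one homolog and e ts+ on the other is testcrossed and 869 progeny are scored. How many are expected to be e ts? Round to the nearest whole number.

74

A map distance of 17 m.u. corresponds to a recombination frequency of 0.170.
The F1 is e+ ts / e ts+, so e ts is a recombinant gamete class with expected frequency r/2 = 0.170/2 = 0.0850.
Expected number = 0.0850 × 869 = 73.87 ≈ 74.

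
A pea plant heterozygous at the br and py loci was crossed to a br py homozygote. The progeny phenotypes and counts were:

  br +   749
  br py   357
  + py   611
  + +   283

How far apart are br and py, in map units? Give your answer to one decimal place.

The two most frequent classes, + py (611) and br + (749), are the parental types, so the F1 was + py / br +.
The recombinant classes are + + and br py: 283 + 357 = 640.
Recombination frequency = 640/2000 = 0.3200 ≈ 32.0%, i.e. 32.0 map units.

32.0 map units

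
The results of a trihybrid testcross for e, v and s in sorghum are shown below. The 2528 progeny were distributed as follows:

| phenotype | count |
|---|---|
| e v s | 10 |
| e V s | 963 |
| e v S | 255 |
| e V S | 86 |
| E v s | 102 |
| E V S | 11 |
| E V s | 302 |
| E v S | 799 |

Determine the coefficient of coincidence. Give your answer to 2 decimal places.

The two most frequent reciprocal classes, E v S and e V s, are the parental types, so the F1 was E v S / e V s.
The two rarest classes, E V S and e v s, are the double crossovers. Comparing them with the parentals, only the v allele has switched, so v is the middle locus and the order is s – v – e.
s–v: (188 + 21)/2528 = 0.0827; v–e: (557 + 21)/2528 = 0.2286.
Expected DCO frequency = 0.0827 × 0.2286 ≈ 0.01891; observed = 21/2528 ≈ 0.00831.
Coefficient of coincidence = 0.00831/0.01891 ≈ 0.44.

0.44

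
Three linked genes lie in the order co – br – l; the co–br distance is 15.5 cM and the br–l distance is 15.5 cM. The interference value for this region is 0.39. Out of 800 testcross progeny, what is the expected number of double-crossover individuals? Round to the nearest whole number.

Map distances give recombination frequencies of 0.155 and 0.155 for the two intervals.
With interference 0.39 (so coincidence = 0.61), expected double-crossover frequency = 0.155 × 0.155 × 0.61 = 0.01466.
Expected number = 0.01466 × 800 = 11.72 ≈ 12.

12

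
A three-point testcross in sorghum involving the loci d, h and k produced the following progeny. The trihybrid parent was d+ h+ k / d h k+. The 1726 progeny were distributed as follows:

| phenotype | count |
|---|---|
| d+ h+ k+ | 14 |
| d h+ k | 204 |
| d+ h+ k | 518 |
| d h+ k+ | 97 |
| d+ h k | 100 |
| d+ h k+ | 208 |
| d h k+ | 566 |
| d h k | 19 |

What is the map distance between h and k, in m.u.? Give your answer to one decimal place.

The two rarest classes, d+ h+ k+ and d h k, are the double crossovers. Comparing them with the parentals, only the k allele has switched, so k is the middle locus and the order is h – k – d.
Crossovers in the h–k interval produce the single-crossover classes d+ h k and d h+ k+ (100 + 97 = 197) plus the double crossovers (33).
RF(h–k) = (197 + 33) / 1726 = 230/1726 = 0.1333 → 13.3 m.u.

13.3 m.u.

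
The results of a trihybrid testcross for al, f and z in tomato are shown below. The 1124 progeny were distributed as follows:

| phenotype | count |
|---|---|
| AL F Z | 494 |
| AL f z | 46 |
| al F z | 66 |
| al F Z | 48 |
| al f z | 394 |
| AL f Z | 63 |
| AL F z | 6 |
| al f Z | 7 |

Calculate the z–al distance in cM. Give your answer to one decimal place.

The two most frequent reciprocal classes, al f z and AL F Z, are the parental types, so the F1 was al f z / AL F Z.
The two rarest classes, al f Z and AL F z, are the double crossovers. Comparing them with the parentals, only the z allele has switched, so z is the middle locus and the order is f – z – al.
Crossovers in the z–al interval produce the single-crossover classes AL f z and al F Z (46 + 48 = 94) plus the double crossovers (13).
RF(z–al) = (94 + 13) / 1124 = 107/1124 = 0.0952 → 9.5 cM.

9.5 cM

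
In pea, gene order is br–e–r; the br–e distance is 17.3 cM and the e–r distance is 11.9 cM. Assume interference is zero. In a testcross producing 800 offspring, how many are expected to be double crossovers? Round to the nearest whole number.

16

Map distances give recombination frequencies of 0.173 and 0.119 for the two intervals.
With no interference, expected double-crossover frequency = 0.173 × 0.119 = 0.02059.
Expected number = 0.02059 × 800 = 16.47 ≈ 16.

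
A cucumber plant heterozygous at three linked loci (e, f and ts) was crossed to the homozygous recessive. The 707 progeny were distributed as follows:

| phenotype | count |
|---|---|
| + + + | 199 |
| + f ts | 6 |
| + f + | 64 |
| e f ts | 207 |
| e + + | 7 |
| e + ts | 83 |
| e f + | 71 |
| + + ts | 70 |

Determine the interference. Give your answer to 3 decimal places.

0.627

The two most frequent reciprocal classes, e f ts and + + +, are the parental types, so the F1 was e f ts / + + +.
The two rarest classes, + f ts and e + +, are the double crossovers. Comparing them with the parentals, only the e allele has switched, so e is the middle locus and the order is f – e – ts.
f–e: (147 + 13)/707 = 0.2263; e–ts: (141 + 13)/707 = 0.2178.
Expected DCO frequency = 0.2263 × 0.2178 ≈ 0.04929; observed = 13/707 ≈ 0.01839.
Coefficient of coincidence = 0.01839/0.04929 ≈ 0.373; interference = 1 − 0.373 = 0.627.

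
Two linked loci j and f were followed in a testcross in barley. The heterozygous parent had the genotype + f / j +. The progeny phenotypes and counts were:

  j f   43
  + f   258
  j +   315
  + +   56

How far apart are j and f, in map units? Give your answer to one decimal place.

The recombinant classes are + + and j f: 56 + 43 = 99.
Recombination frequency = 99/672 = 0.1473 ≈ 14.7%, i.e. 14.7 map units.

14.7 map units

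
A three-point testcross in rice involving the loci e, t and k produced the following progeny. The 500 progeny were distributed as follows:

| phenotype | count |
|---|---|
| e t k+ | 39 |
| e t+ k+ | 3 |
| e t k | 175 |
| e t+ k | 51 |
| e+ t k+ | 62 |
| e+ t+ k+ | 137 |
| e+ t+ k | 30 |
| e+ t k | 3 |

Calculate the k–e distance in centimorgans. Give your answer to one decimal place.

The two most frequent reciprocal classes, e+ t+ k+ and e t k, are the parental types, so the F1 was e+ t+ k+ / e t k.
The two rarest classes, e t+ k+ and e+ t k, are the double crossovers. Comparing them with the parentals, only the e allele has switched, so e is the middle locus and the order is t – e – k.
Crossovers in the e–k interval produce the single-crossover classes e+ t+ k and e t k+ (30 + 39 = 69) plus the double crossovers (6).
RF(e–k) = (69 + 6) / 500 = 75/500 = 0.1500 → 15.0 centimorgans.

15.0 centimorgans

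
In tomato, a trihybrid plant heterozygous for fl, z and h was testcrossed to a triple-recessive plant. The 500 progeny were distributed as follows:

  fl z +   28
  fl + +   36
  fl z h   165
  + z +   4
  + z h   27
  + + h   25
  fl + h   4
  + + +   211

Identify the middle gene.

The two most frequent reciprocal classes, + + + and fl z h, are the parental types, so the F1 was + + + / fl z h.
The two rarest classes, + z + and fl + h, are the double crossovers. Comparing them with the parentals, only the z allele has switched, so z is the middle locus and the order is h – z – fl.

z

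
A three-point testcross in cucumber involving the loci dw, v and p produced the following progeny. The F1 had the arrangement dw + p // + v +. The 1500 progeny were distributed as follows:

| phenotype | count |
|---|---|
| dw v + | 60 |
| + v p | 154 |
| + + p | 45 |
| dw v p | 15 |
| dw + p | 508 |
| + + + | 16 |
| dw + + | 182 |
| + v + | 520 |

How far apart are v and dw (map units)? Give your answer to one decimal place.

9.1 map units

The two rarest classes, dw v p and + + +, are the double crossovers. Comparing them with the parentals, only the v allele has switched, so v is the middle locus and the order is p – v – dw.
Crossovers in the v–dw interval produce the single-crossover classes + + p and dw v + (45 + 60 = 105) plus the double crossovers (31).
RF(v–dw) = (105 + 31) / 1500 = 136/1500 = 0.0907 → 9.1 map units.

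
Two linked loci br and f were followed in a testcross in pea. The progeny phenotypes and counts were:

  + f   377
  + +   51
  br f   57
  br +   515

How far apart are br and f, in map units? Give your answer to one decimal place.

10.8 map units

The two most frequent classes, + f (377) and br + (515), are the parental types, so the F1 was + f / br +.
The recombinant classes are + + and br f: 51 + 57 = 108.
Recombination frequency = 108/1000 = 0.1080 ≈ 10.8%, i.e. 10.8 map units.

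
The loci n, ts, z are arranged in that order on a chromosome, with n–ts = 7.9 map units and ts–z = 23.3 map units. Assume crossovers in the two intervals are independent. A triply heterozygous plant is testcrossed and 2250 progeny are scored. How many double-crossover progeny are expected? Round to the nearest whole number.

Map distances give recombination frequencies of 0.079 and 0.233 for the two intervals.
With no interference, expected double-crossover frequency = 0.079 × 0.233 = 0.01841.
Expected number = 0.01841 × 2250 = 41.42 ≈ 41.

41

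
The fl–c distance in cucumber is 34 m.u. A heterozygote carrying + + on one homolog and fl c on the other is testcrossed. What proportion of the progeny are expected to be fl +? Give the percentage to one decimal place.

A map distance of 34 m.u. corresponds to a recombination frequency of 0.340.
The F1 is + + / fl c, so fl + is a recombinant gamete class with expected frequency r/2 = 0.340/2 = 0.1700.
That is 0.1700 = 17.0% of the progeny.

17.0%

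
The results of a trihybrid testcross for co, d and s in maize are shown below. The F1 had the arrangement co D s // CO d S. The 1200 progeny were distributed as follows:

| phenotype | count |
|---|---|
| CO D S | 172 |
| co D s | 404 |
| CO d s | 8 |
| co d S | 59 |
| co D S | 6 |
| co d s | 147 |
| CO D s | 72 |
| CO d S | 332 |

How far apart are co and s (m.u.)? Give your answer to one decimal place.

12.1 m.u.

The two rarest classes, co D S and CO d s, are the double crossovers. Comparing them with the parentals, only the s allele has switched, so s is the middle locus and the order is co – s – d.
Crossovers in the co–s interval produce the single-crossover classes CO D s and co d S (72 + 59 = 131) plus the double crossovers (14).
RF(co–s) = (131 + 14) / 1200 = 145/1200 = 0.1208 → 12.1 m.u.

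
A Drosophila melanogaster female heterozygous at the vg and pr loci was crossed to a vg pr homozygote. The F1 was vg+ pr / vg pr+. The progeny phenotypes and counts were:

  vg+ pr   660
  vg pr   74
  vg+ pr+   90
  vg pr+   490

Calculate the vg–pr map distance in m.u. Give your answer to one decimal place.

12.5 m.u.

The recombinant classes are vg+ pr+ and vg pr: 90 + 74 = 164.
Recombination frequency = 164/1314 = 0.1248 ≈ 12.5%, i.e. 12.5 m.u.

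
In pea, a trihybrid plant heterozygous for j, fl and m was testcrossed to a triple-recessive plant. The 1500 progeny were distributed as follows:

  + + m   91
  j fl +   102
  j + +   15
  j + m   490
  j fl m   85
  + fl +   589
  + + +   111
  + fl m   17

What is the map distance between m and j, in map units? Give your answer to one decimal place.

15.0 map units

The two most frequent reciprocal classes, + fl + and j + m, are the parental types, so the F1 was + fl + / j + m.
The two rarest classes, + fl m and j + +, are the double crossovers. Comparing them with the parentals, only the m allele has switched, so m is the middle locus and the order is fl – m – j.
Crossovers in the m–j interval produce the single-crossover classes j fl + and + + m (102 + 91 = 193) plus the double crossovers (32).
RF(m–j) = (193 + 32) / 1500 = 225/1500 = 0.1500 → 15.0 map units.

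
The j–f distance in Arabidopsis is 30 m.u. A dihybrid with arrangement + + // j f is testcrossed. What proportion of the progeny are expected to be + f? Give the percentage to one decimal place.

15.0%

A map distance of 30 m.u. corresponds to a recombination frequency of 0.300.
The F1 is + + / j f, so + f is a recombinant gamete class with expected frequency r/2 = 0.300/2 = 0.1500.
That is 0.1500 = 15.0% of the progeny.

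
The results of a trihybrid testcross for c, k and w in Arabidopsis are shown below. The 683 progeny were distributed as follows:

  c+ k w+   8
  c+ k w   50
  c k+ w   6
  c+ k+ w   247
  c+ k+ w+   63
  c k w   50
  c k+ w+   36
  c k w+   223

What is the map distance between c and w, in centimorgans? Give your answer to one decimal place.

The two most frequent reciprocal classes, c+ k+ w and c k w+, are the parental types, so the F1 was c+ k+ w / c k w+.
The two rarest classes, c k+ w and c+ k w+, are the double crossovers. Comparing them with the parentals, only the c allele has switched, so c is the middle locus and the order is w – c – k.
Crossovers in the w–c interval produce the single-crossover classes c+ k+ w+ and c k w (63 + 50 = 113) plus the double crossovers (14).
RF(w–c) = (113 + 14) / 683 = 127/683 = 0.1859 → 18.6 centimorgans.

18.6 centimorgans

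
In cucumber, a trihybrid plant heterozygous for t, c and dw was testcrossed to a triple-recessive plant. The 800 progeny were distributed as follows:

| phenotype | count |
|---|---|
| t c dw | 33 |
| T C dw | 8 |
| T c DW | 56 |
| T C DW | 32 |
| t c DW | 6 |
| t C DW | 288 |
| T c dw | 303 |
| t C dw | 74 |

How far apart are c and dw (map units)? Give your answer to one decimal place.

The two most frequent reciprocal classes, t C DW and T c dw, are the parental types, so the F1 was t C DW / T c dw.
The two rarest classes, t c DW and T C dw, are the double crossovers. Comparing them with the parentals, only the c allele has switched, so c is the middle locus and the order is dw – c – t.
Crossovers in the dw–c interval produce the single-crossover classes t C dw and T c DW (74 + 56 = 130) plus the double crossovers (14).
RF(dw–c) = (130 + 14) / 800 = 144/800 = 0.1800 → 18.0 map units.

18.0 map units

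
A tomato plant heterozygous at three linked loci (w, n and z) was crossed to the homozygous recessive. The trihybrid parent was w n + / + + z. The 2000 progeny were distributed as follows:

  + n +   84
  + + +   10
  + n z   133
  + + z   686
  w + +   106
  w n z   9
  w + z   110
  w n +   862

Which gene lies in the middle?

z

The two rarest classes, w n z and + + +, are the double crossovers. Comparing them with the parentals, only the z allele has switched, so z is the middle locus and the order is n – z – w.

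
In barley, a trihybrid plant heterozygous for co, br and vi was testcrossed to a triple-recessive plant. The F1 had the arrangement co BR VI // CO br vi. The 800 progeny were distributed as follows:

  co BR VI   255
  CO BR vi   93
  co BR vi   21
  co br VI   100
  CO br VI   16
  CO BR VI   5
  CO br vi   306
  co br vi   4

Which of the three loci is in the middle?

co

The two rarest classes, CO BR VI and co br vi, are the double crossovers. Comparing them with the parentals, only the co allele has switched, so co is the middle locus and the order is br – co – vi.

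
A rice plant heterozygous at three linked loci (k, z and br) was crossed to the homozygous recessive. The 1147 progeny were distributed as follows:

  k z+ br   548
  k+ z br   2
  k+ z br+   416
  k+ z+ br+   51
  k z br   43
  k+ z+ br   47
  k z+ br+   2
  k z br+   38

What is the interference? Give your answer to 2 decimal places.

0.47

The two most frequent reciprocal classes, k z+ br and k+ z br+, are the parental types, so the F1 was k z+ br / k+ z br+.
The two rarest classes, k z+ br+ and k+ z br, are the double crossovers. Comparing them with the parentals, only the br allele has switched, so br is the middle locus and the order is k – br – z.
k–br: (85 + 4)/1147 = 0.0776; br–z: (94 + 4)/1147 = 0.0854.
Expected DCO frequency = 0.0776 × 0.0854 ≈ 0.00663; observed = 4/1147 ≈ 0.00349.
Coefficient of coincidence = 0.00349/0.00663 ≈ 0.53; interference = 1 − 0.53 = 0.47.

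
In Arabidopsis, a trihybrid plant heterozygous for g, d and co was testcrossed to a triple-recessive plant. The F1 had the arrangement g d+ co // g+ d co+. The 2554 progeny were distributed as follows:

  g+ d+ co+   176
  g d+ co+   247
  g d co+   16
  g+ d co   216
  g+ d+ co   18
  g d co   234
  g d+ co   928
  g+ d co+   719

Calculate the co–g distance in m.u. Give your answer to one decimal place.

19.5 m.u.

The two rarest classes, g+ d+ co and g d co+, are the double crossovers. Comparing them with the parentals, only the g allele has switched, so g is the middle locus and the order is d – g – co.
Crossovers in the g–co interval produce the single-crossover classes g d+ co+ and g+ d co (247 + 216 = 463) plus the double crossovers (34).
RF(g–co) = (463 + 34) / 2554 = 497/2554 = 0.1946 → 19.5 m.u.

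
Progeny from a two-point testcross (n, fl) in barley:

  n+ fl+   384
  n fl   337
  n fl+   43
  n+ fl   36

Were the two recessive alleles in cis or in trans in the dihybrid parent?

cis

The two most frequent classes are n+ fl+ (384) and n fl (337); these are the parental (non-recombinant) types.
So the F1 carried n+ fl+ on one chromosome and n fl on the other — the recessive alleles are on the same chromosome (cis / coupling).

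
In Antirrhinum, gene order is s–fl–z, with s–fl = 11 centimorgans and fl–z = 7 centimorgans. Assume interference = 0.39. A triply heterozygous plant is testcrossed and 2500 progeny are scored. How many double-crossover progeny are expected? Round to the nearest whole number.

Map distances give recombination frequencies of 0.110 and 0.070 for the two intervals.
With interference 0.39 (so coincidence = 0.61), expected double-crossover frequency = 0.110 × 0.070 × 0.61 = 0.00470.
Expected number = 0.00470 × 2500 = 11.74 ≈ 12.

12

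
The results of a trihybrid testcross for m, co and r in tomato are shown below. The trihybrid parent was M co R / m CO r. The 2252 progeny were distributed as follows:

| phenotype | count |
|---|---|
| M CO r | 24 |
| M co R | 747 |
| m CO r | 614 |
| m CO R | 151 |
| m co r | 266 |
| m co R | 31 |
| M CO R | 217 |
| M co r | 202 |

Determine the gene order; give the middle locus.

m

The two rarest classes, m co R and M CO r, are the double crossovers. Comparing them with the parentals, only the m allele has switched, so m is the middle locus and the order is co – m – r.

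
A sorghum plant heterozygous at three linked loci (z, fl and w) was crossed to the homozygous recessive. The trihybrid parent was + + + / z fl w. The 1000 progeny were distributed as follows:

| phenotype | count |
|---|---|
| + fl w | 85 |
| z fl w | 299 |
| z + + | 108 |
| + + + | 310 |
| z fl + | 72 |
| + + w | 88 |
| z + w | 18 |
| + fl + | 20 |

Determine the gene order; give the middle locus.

fl

The two rarest classes, + fl + and z + w, are the double crossovers. Comparing them with the parentals, only the fl allele has switched, so fl is the middle locus and the order is w – fl – z.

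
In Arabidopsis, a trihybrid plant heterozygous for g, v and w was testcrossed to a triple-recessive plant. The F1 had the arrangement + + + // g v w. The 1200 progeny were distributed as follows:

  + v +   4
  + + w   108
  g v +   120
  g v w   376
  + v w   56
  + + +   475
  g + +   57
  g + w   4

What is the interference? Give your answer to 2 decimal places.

0.66

The two rarest classes, + v + and g + w, are the double crossovers. Comparing them with the parentals, only the v allele has switched, so v is the middle locus and the order is g – v – w.
g–v: (113 + 8)/1200 = 0.1008; v–w: (228 + 8)/1200 = 0.1967.
Expected DCO frequency = 0.1008 × 0.1967 ≈ 0.01983; observed = 8/1200 ≈ 0.00667.
Coefficient of coincidence = 0.00667/0.01983 ≈ 0.34; interference = 1 − 0.34 = 0.66.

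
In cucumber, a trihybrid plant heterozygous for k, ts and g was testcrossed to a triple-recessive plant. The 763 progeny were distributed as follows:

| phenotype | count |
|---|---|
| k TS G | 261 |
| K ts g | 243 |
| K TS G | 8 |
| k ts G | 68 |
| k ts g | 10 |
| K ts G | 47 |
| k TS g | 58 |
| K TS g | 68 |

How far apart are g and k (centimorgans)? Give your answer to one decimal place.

The two most frequent reciprocal classes, k TS G and K ts g, are the parental types, so the F1 was k TS G / K ts g.
The two rarest classes, K TS G and k ts g, are the double crossovers. Comparing them with the parentals, only the k allele has switched, so k is the middle locus and the order is ts – k – g.
Crossovers in the k–g interval produce the single-crossover classes k TS g and K ts G (58 + 47 = 105) plus the double crossovers (18).
RF(k–g) = (105 + 18) / 763 = 123/763 = 0.1612 → 16.1 centimorgans.

16.1 centimorgans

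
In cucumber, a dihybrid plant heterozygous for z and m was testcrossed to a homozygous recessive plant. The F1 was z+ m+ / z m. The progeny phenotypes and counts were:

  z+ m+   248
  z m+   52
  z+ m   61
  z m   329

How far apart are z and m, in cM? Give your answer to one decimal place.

The recombinant classes are z+ m and z m+: 61 + 52 = 113.
Recombination frequency = 113/690 = 0.1638 ≈ 16.4%, i.e. 16.4 cM.

16.4 cM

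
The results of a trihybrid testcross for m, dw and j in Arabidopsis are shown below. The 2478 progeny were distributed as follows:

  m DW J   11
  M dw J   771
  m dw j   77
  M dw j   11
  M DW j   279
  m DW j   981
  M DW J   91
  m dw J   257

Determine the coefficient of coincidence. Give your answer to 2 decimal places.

0.51

The two most frequent reciprocal classes, m DW j and M dw J, are the parental types, so the F1 was m DW j / M dw J.
The two rarest classes, m DW J and M dw j, are the double crossovers. Comparing them with the parentals, only the j allele has switched, so j is the middle locus and the order is dw – j – m.
dw–j: (168 + 22)/2478 = 0.0767; j–m: (536 + 22)/2478 = 0.2252.
Expected DCO frequency = 0.0767 × 0.2252 ≈ 0.01727; observed = 22/2478 ≈ 0.00888.
Coefficient of coincidence = 0.00888/0.01727 ≈ 0.51.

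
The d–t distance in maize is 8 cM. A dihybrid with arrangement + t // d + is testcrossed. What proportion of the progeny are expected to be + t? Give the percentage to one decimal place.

46.0%

A map distance of 8 cM corresponds to a recombination frequency of 0.080.
The F1 is + t / d +, so + t is a parental gamete class with expected frequency (1 − r)/2 = 0.920/2 = 0.4600.
That is 0.4600 = 46.0% of the progeny.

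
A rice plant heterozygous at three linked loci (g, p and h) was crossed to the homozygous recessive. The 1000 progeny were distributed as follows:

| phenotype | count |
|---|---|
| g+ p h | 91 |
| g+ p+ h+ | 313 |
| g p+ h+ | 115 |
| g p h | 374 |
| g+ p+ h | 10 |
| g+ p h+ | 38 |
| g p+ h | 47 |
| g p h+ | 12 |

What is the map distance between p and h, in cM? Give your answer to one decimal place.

10.7 cM

The two most frequent reciprocal classes, g+ p+ h+ and g p h, are the parental types, so the F1 was g+ p+ h+ / g p h.
The two rarest classes, g+ p+ h and g p h+, are the double crossovers. Comparing them with the parentals, only the h allele has switched, so h is the middle locus and the order is g – h – p.
Crossovers in the h–p interval produce the single-crossover classes g+ p h+ and g p+ h (38 + 47 = 85) plus the double crossovers (22).
RF(h–p) = (85 + 22) / 1000 = 107/1000 = 0.1070 → 10.7 cM.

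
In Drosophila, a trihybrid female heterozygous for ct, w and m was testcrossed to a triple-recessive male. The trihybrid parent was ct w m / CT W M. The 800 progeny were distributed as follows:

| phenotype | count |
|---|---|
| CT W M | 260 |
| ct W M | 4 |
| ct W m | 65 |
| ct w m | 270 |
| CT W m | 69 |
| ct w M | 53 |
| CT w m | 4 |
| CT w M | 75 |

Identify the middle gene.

The two rarest classes, CT w m and ct W M, are the double crossovers. Comparing them with the parentals, only the ct allele has switched, so ct is the middle locus and the order is m – ct – w.

ct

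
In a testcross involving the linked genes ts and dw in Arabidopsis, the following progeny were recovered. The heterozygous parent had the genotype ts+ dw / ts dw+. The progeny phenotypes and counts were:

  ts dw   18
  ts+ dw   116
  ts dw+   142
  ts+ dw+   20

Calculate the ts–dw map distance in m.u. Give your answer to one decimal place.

12.8 m.u.

The recombinant classes are ts+ dw+ and ts dw: 20 + 18 = 38.
Recombination frequency = 38/296 = 0.1284 ≈ 12.8%, i.e. 12.8 m.u.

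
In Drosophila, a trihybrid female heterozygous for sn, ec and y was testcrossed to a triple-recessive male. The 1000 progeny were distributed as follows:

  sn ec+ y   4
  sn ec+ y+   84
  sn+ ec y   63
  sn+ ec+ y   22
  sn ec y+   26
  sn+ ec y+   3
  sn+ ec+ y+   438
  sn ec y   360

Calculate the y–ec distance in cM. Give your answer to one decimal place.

The two most frequent reciprocal classes, sn+ ec+ y+ and sn ec y, are the parental types, so the F1 was sn+ ec+ y+ / sn ec y.
The two rarest classes, sn+ ec y+ and sn ec+ y, are the double crossovers. Comparing them with the parentals, only the ec allele has switched, so ec is the middle locus and the order is sn – ec – y.
Crossovers in the ec–y interval produce the single-crossover classes sn+ ec+ y and sn ec y+ (22 + 26 = 48) plus the double crossovers (7).
RF(ec–y) = (48 + 7) / 1000 = 55/1000 = 0.0550 → 5.5 cM.

5.5 cM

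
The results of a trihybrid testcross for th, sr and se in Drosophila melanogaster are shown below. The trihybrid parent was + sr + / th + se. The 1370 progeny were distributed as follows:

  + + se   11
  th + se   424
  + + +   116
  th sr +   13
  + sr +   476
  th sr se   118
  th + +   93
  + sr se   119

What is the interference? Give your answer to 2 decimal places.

0.46

The two rarest classes, th sr + and + + se, are the double crossovers. Comparing them with the parentals, only the th allele has switched, so th is the middle locus and the order is se – th – sr.
se–th: (212 + 24)/1370 = 0.1723; th–sr: (234 + 24)/1370 = 0.1883.
Expected DCO frequency = 0.1723 × 0.1883 ≈ 0.03244; observed = 24/1370 ≈ 0.01752.
Coefficient of coincidence = 0.01752/0.03244 ≈ 0.54; interference = 1 − 0.54 = 0.46.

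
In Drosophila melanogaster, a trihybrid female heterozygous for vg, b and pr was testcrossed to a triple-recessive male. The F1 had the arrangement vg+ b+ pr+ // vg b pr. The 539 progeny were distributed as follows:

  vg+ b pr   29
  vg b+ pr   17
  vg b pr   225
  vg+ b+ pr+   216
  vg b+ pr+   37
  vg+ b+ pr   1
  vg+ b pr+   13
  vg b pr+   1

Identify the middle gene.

pr

The two rarest classes, vg+ b+ pr and vg b pr+, are the double crossovers. Comparing them with the parentals, only the pr allele has switched, so pr is the middle locus and the order is b – pr – vg.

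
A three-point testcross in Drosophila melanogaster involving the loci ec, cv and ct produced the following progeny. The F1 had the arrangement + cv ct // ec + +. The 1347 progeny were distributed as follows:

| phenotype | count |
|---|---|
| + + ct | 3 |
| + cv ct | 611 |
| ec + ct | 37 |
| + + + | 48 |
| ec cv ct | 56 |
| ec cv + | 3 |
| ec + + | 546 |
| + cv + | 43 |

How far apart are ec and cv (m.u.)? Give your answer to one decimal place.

8.2 m.u.

The two rarest classes, + + ct and ec cv +, are the double crossovers. Comparing them with the parentals, only the cv allele has switched, so cv is the middle locus and the order is ec – cv – ct.
Crossovers in the ec–cv interval produce the single-crossover classes ec cv ct and + + + (56 + 48 = 104) plus the double crossovers (6).
RF(ec–cv) = (104 + 6) / 1347 = 110/1347 = 0.0817 → 8.2 m.u.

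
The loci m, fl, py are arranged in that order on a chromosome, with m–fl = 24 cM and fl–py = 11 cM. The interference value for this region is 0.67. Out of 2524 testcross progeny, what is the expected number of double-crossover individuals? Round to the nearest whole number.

Map distances give recombination frequencies of 0.240 and 0.110 for the two intervals.
With interference 0.67 (so coincidence = 0.33), expected double-crossover frequency = 0.240 × 0.110 × 0.33 = 0.00871.
Expected number = 0.00871 × 2524 = 21.99 ≈ 22.

22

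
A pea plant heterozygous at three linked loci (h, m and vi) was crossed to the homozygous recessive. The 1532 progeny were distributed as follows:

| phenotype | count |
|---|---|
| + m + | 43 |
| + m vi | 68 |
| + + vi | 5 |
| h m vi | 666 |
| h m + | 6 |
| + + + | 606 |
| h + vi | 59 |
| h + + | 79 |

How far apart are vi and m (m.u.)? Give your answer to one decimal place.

The two most frequent reciprocal classes, h m vi and + + +, are the parental types, so the F1 was h m vi / + + +.
The two rarest classes, h m + and + + vi, are the double crossovers. Comparing them with the parentals, only the vi allele has switched, so vi is the middle locus and the order is m – vi – h.
Crossovers in the m–vi interval produce the single-crossover classes h + vi and + m + (59 + 43 = 102) plus the double crossovers (11).
RF(m–vi) = (102 + 11) / 1532 = 113/1532 = 0.0738 → 7.4 m.u.

7.4 m.u.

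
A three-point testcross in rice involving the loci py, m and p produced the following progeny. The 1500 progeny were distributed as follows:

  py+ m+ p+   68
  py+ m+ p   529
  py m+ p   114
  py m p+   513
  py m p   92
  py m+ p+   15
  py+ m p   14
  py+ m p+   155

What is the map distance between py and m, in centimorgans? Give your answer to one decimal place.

19.9 centimorgans

The two most frequent reciprocal classes, py m p+ and py+ m+ p, are the parental types, so the F1 was py m p+ / py+ m+ p.
The two rarest classes, py m+ p+ and py+ m p, are the double crossovers. Comparing them with the parentals, only the m allele has switched, so m is the middle locus and the order is p – m – py.
Crossovers in the m–py interval produce the single-crossover classes py+ m p+ and py m+ p (155 + 114 = 269) plus the double crossovers (29).
RF(m–py) = (269 + 29) / 1500 = 298/1500 = 0.1987 → 19.9 centimorgans.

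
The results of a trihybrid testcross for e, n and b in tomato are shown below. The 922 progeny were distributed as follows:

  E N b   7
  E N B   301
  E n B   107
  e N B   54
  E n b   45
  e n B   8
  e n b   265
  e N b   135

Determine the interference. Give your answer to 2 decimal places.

0.53

The two most frequent reciprocal classes, e n b and E N B, are the parental types, so the F1 was e n b / E N B.
The two rarest classes, e n B and E N b, are the double crossovers. Comparing them with the parentals, only the b allele has switched, so b is the middle locus and the order is n – b – e.
n–b: (242 + 15)/922 = 0.2787; b–e: (99 + 15)/922 = 0.1236.
Expected DCO frequency = 0.2787 × 0.1236 ≈ 0.03445; observed = 15/922 ≈ 0.01627.
Coefficient of coincidence = 0.01627/0.03445 ≈ 0.47; interference = 1 − 0.47 = 0.53.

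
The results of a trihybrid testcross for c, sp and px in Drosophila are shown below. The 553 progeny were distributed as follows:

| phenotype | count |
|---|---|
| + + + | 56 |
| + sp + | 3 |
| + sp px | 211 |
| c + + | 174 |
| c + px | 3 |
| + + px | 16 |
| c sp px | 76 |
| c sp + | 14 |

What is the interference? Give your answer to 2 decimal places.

The two most frequent reciprocal classes, + sp px and c + +, are the parental types, so the F1 was + sp px / c + +.
The two rarest classes, + sp + and c + px, are the double crossovers. Comparing them with the parentals, only the px allele has switched, so px is the middle locus and the order is sp – px – c.
sp–px: (30 + 6)/553 = 0.0651; px–c: (132 + 6)/553 = 0.2495.
Expected DCO frequency = 0.0651 × 0.2495 ≈ 0.01624; observed = 6/553 ≈ 0.01085.
Coefficient of coincidence = 0.01085/0.01624 ≈ 0.67; interference = 1 − 0.67 = 0.33.

0.33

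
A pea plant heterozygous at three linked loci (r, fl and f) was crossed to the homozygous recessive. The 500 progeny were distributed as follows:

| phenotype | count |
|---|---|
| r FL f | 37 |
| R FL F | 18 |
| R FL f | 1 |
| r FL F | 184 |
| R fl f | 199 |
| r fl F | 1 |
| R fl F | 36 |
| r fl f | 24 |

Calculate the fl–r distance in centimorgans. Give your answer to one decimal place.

The two most frequent reciprocal classes, R fl f and r FL F, are the parental types, so the F1 was R fl f / r FL F.
The two rarest classes, R FL f and r fl F, are the double crossovers. Comparing them with the parentals, only the fl allele has switched, so fl is the middle locus and the order is f – fl – r.
Crossovers in the fl–r interval produce the single-crossover classes r fl f and R FL F (24 + 18 = 42) plus the double crossovers (2).
RF(fl–r) = (42 + 2) / 500 = 44/500 = 0.0880 → 8.8 centimorgans.

8.8 centimorgans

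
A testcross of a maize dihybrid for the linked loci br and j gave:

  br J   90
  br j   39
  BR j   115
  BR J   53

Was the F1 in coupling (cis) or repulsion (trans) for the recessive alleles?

trans

The two most frequent classes are BR j (115) and br J (90); these are the parental (non-recombinant) types.
So the F1 carried BR j on one chromosome and br J on the other — the recessive alleles are on opposite chromosomes (trans / repulsion).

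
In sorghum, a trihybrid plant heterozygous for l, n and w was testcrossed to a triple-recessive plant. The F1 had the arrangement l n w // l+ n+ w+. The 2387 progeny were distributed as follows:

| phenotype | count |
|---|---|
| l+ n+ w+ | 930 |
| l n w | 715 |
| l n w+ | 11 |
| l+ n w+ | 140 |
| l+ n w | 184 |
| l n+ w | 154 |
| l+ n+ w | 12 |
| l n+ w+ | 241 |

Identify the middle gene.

The two rarest classes, l n w+ and l+ n+ w, are the double crossovers. Comparing them with the parentals, only the w allele has switched, so w is the middle locus and the order is l – w – n.

w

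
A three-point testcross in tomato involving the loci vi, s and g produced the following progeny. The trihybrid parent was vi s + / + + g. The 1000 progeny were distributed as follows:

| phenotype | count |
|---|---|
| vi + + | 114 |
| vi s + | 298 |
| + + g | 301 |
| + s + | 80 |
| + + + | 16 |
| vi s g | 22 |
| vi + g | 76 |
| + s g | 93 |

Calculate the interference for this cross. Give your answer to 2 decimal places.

0.20

The two rarest classes, vi s g and + + +, are the double crossovers. Comparing them with the parentals, only the g allele has switched, so g is the middle locus and the order is vi – g – s.
vi–g: (156 + 38)/1000 = 0.1940; g–s: (207 + 38)/1000 = 0.2450.
Expected DCO frequency = 0.1940 × 0.2450 ≈ 0.04753; observed = 38/1000 ≈ 0.03800.
Coefficient of coincidence = 0.03800/0.04753 ≈ 0.80; interference = 1 − 0.80 = 0.20.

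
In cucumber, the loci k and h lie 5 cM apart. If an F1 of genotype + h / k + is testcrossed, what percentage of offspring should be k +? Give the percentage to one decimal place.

A map distance of 5 cM corresponds to a recombination frequency of 0.050.
The F1 is + h / k +, so k + is a parental gamete class with expected frequency (1 − r)/2 = 0.950/2 = 0.4750.
That is 0.4750 = 47.5% of the progeny.

47.5%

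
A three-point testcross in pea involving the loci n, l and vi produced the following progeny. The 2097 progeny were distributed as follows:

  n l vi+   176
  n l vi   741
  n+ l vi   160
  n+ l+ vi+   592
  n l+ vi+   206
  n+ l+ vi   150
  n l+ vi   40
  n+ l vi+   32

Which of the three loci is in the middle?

The two most frequent reciprocal classes, n l vi and n+ l+ vi+, are the parental types, so the F1 was n l vi / n+ l+ vi+.
The two rarest classes, n l+ vi and n+ l vi+, are the double crossovers. Comparing them with the parentals, only the l allele has switched, so l is the middle locus and the order is n – l – vi.

l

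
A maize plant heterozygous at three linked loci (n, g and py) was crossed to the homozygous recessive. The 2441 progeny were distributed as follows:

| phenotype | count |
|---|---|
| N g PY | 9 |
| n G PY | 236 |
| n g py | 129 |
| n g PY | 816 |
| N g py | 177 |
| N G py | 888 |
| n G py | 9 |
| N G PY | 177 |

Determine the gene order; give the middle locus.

n

The two most frequent reciprocal classes, n g PY and N G py, are the parental types, so the F1 was n g PY / N G py.
The two rarest classes, N g PY and n G py, are the double crossovers. Comparing them with the parentals, only the n allele has switched, so n is the middle locus and the order is py – n – g.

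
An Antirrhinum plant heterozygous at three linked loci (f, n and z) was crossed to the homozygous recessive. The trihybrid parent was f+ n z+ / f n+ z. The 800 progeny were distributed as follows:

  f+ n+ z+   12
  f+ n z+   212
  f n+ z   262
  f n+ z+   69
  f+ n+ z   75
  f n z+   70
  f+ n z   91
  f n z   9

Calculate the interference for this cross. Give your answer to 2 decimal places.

The two rarest classes, f+ n+ z+ and f n z, are the double crossovers. Comparing them with the parentals, only the n allele has switched, so n is the middle locus and the order is f – n – z.
f–n: (145 + 21)/800 = 0.2075; n–z: (160 + 21)/800 = 0.2263.
Expected DCO frequency = 0.2075 × 0.2263 ≈ 0.04696; observed = 21/800 ≈ 0.02625.
Coefficient of coincidence = 0.02625/0.04696 ≈ 0.56; interference = 1 − 0.56 = 0.44.

0.44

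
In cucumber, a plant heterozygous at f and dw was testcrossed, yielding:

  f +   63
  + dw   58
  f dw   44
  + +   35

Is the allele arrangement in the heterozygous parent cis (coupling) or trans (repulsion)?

trans

The two most frequent classes are + dw (58) and f + (63); these are the parental (non-recombinant) types.
So the F1 carried + dw on one chromosome and f + on the other — the recessive alleles are on opposite chromosomes (trans / repulsion).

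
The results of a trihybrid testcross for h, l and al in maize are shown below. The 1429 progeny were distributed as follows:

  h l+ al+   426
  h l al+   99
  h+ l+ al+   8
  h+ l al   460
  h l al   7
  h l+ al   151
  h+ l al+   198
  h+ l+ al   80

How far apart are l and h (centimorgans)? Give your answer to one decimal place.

The two most frequent reciprocal classes, h l+ al+ and h+ l al, are the parental types, so the F1 was h l+ al+ / h+ l al.
The two rarest classes, h+ l+ al+ and h l al, are the double crossovers. Comparing them with the parentals, only the h allele has switched, so h is the middle locus and the order is l – h – al.
Crossovers in the l–h interval produce the single-crossover classes h l al+ and h+ l+ al (99 + 80 = 179) plus the double crossovers (15).
RF(l–h) = (179 + 15) / 1429 = 194/1429 = 0.1358 → 13.6 centimorgans.

13.6 centimorgans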